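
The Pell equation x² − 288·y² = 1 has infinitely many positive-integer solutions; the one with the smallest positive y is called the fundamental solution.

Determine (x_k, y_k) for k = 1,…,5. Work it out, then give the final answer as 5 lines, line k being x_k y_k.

17 1
577 34
19601 1155
665857 39236
22619537 1332869

d=288: √d = [16; 1,32] (ℓ=2, even), read p_1/q_1
k=0  a_k=16  p_k/q_k = 16/1
k=1  a_k=1  p_k/q_k = 17/1
fundamental: x₁=17, y₁=1  (since 289 − 288·1 = 1)
k=2:  x_2 = 17·17+288·1·1 = 577,  y_2 = 17·1+1·17 = 34
k=3:  x_3 = 17·577+288·1·34 = 19601,  y_3 = 17·34+1·577 = 1155
k=4:  x_4 = 17·19601+288·1·1155 = 665857,  y_4 = 17·1155+1·19601 = 39236
k=5:  x_5 = 17·665857+288·1·39236 = 22619537,  y_5 = 17·39236+1·665857 = 1332869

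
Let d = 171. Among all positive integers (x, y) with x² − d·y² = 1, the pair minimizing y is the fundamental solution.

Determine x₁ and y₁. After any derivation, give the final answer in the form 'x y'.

[13; 13,26] for √171; ℓ=2 ⇒ convergent index 1
i=0: a=13 ⇒ p=13, q=1
i=1: a=13 ⇒ p=170, q=13
(x₁, y₁) = (170, 13);  170² − 171·13² = 1 ✓

170 13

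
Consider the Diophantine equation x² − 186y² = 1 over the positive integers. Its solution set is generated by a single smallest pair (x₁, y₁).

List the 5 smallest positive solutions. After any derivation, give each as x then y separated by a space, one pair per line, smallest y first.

7501 550
112530001 8251100
1688175067501 123783001650
25326002250120001 1856992582502200
379940684068125187501 27858602598915002750

[13; 1,1,1,3,4,3,1,1,1,26] for √186; ℓ=10 ⇒ convergent index 9
step 0: (13, 1)  from 13·(1,0) + (0,1)
step 1: (14, 1)  from 1·(13,1) + (1,0)
step 2: (27, 2)  from 1·(14,1) + (13,1)
step 3: (41, 3)  from 1·(27,2) + (14,1)
step 4: (150, 11)  from 3·(41,3) + (27,2)
step 5: (641, 47)  from 4·(150,11) + (41,3)
step 6: (2073, 152)  from 3·(641,47) + (150,11)
step 7: (2714, 199)  from 1·(2073,152) + (641,47)
step 8: (4787, 351)  from 1·(2714,199) + (2073,152)
step 9: (7501, 550)  from 1·(4787,351) + (2714,199)
→ (7501, 550).  Check: 7501²=56265001, 186·550²=56265000, difference 1.
n=2: (7501,550)∘(7501,550) = (7501·7501+186·550·550, 7501·550+550·7501) = (112530001,8251100)
n=3: (112530001,8251100)∘(7501,550) = (7501·112530001+186·550·8251100, 7501·8251100+550·112530001) = (1688175067501,123783001650)
n=4: (1688175067501,123783001650)∘(7501,550) = (7501·1688175067501+186·550·123783001650, 7501·123783001650+550·1688175067501) = (25326002250120001,1856992582502200)
n=5: (25326002250120001,1856992582502200)∘(7501,550) = (7501·25326002250120001+186·550·1856992582502200, 7501·1856992582502200+550·25326002250120001) = (379940684068125187501,27858602598915002750)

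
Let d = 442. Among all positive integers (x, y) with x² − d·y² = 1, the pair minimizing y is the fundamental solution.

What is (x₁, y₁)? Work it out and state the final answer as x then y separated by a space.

[21; 42] for √442; ℓ=1 ⇒ convergent index 1
k=0  a_k=21  p_k/q_k = 21/1
k=1  a_k=42  p_k/q_k = 883/42
→ (883, 42).  Check: 883²=779689, 442·42²=779688, difference 1.

883 42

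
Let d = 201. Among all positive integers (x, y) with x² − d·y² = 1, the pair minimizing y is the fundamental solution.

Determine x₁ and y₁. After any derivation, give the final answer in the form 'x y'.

[14; 5,1,1,1,2,…,1,5,28] for √201; ℓ=14 ⇒ convergent index 13
i=0: a=14 ⇒ p=14, q=1
…
i=5: a=2 ⇒ p=638, q=45
i=6: a=1 ⇒ p=879, q=62
…
i=8: a=1 ⇒ p=8549, q=603
…
i=10: a=1 ⇒ p=33317, q=2350
i=11: a=1 ⇒ p=58085, q=4097
i=12: a=1 ⇒ p=91402, q=6447
i=13: a=5 ⇒ p=515095, q=36332
→ (515095, 36332).  Check: 515095²=265322859025, 201·36332²=265322859024, difference 1.

515095 36332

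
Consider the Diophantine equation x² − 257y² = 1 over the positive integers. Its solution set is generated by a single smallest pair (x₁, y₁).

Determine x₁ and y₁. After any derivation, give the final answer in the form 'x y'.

√257 → a₀=16, period (32); ℓ=1 odd so k=1
step 0: (16, 1)  from 16·(1,0) + (0,1)
step 1: (513, 32)  from 32·(16,1) + (1,0)
fundamental: x₁=513, y₁=32  (since 263169 − 257·1024 = 1)

513 32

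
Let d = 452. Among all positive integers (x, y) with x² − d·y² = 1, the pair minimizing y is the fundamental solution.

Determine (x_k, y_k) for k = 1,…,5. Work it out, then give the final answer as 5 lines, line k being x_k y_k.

[21; 3,1,5,3,10,3,5,1,3,42] for √452; ℓ=10 ⇒ convergent index 9
k=0  a_k=21  p_k/q_k = 21/1
k=1  a_k=3  p_k/q_k = 64/3
k=2  a_k=1  p_k/q_k = 85/4
k=3  a_k=5  p_k/q_k = 489/23
k=4  a_k=3  p_k/q_k = 1552/73
…
k=7  a_k=5  p_k/q_k = 263904/12413
k=8  a_k=1  p_k/q_k = 313483/14745
k=9  a_k=3  p_k/q_k = 1204353/56648
(x₁, y₁) = (1204353, 56648);  1204353² − 452·56648² = 1 ✓
(x_2, y_2) = (1204353·1204353 + 452·56648·56648, 1204353·56648 + 56648·1204353) = (2900932297217, 136448377488)
(x_3, y_3) = (1204353·2900932297217 + 452·56648·136448377488, 1204353·136448377488 + 56648·2900932297217) = (6987493029899166849, 328664025545553880)
(x_4, y_4) = (1204353·6987493029899166849 + 452·56648·328664025545553880, 1204353·328664025545553880 + 56648·6987493029899166849) = (16830816386073401651890177, 791655010315592455701792)
(x_5, y_5) = (1204353·16830816386073401651890177 + 452·56648·791655010315592455701792, 1204353·791655010315592455701792 + 56648·16830816386073401651890177) = (40540488414026331506287881514113, 1906864173276900777578095047272)

1204353 56648
2900932297217 136448377488
6987493029899166849 328664025545553880
16830816386073401651890177 791655010315592455701792
40540488414026331506287881514113 1906864173276900777578095047272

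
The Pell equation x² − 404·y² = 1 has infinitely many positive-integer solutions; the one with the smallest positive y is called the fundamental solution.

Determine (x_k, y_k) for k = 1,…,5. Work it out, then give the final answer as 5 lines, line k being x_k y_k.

[20; 10,40] for √404; ℓ=2 ⇒ convergent index 1
i=0: a=20 ⇒ p=20, q=1
i=1: a=10 ⇒ p=201, q=10
fundamental: x₁=201, y₁=10  (since 40401 − 404·100 = 1)
(x_2, y_2) = (201·201 + 404·10·10, 201·10 + 10·201) = (80801, 4020)
(x_3, y_3) = (201·80801 + 404·10·4020, 201·4020 + 10·80801) = (32481801, 1616030)
(x_4, y_4) = (201·32481801 + 404·10·1616030, 201·1616030 + 10·32481801) = (13057603201, 649640040)
(x_5, y_5) = (201·13057603201 + 404·10·649640040, 201·649640040 + 10·13057603201) = (5249124005001, 261153680050)

201 10
80801 4020
32481801 1616030
13057603201 649640040
5249124005001 261153680050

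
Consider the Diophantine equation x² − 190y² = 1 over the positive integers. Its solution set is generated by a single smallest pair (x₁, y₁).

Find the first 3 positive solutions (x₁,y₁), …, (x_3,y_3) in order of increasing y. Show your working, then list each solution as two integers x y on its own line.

[13; 1,3,1,1,1,…,3,1,26] for √190; ℓ=14 ⇒ convergent index 13
step 0: (13, 1)  from 13·(1,0) + (0,1)
step 1: (14, 1)  from 1·(13,1) + (1,0)
…
step 5: (193, 14)  from 1·(124,9) + (69,5)
…
step 10: (7085, 514)  from 1·(4149,301) + (2936,213)
…
step 12: (40787, 2959)  from 3·(11234,815) + (7085,514)
step 13: (52021, 3774)  from 1·(40787,2959) + (11234,815)
fundamental: x₁=52021, y₁=3774  (since 2706184441 − 190·14243076 = 1)
k=2:  x_2 = 52021·52021+190·3774·3774 = 5412368881,  y_2 = 52021·3774+3774·52021 = 392654508
k=3:  x_3 = 52021·5412368881+190·3774·392654508 = 563113683064981,  y_3 = 52021·392654508+3774·5412368881 = 40852560317562

52021 3774
5412368881 392654508
563113683064981 40852560317562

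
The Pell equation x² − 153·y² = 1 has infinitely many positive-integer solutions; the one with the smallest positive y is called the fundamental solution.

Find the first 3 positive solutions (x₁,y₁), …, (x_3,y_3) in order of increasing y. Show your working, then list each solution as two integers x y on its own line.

[12; 2,1,2,2,2,1,2,24] for √153; ℓ=8 ⇒ convergent index 7
k=0  a_k=12  p_k/q_k = 12/1
k=1  a_k=2  p_k/q_k = 25/2
k=2  a_k=1  p_k/q_k = 37/3
k=3  a_k=2  p_k/q_k = 99/8
…
k=6  a_k=1  p_k/q_k = 804/65
k=7  a_k=2  p_k/q_k = 2177/176
(x₁, y₁) = (2177, 176);  2177² − 153·176² = 1 ✓
k=2:  x_2 = 2177·2177+153·176·176 = 9478657,  y_2 = 2177·176+176·2177 = 766304
k=3:  x_3 = 2177·9478657+153·176·766304 = 41270070401,  y_3 = 2177·766304+176·9478657 = 3336487440

2177 176
9478657 766304
41270070401 3336487440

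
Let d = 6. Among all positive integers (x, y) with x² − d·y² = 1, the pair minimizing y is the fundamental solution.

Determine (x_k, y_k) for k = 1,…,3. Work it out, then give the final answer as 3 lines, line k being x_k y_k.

√6 = [2; 2,4, …], period ℓ=2 (even) → k=1
a_0=2:  p_0=2·1+0=2,  q_0=2·0+1=1
a_1=2:  p_1=2·2+1=5,  q_1=2·1+0=2
→ (5, 2).  Check: 5²=25, 6·2²=24, difference 1.
(5+2√6)^2 = 49 + 20√6
(5+2√6)^3 = 485 + 198√6

5 2
49 20
485 198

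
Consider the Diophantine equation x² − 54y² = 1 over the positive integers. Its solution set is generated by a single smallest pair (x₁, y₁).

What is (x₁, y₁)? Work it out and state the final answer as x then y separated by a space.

[7; 2,1,6,1,2,14] for √54; ℓ=6 ⇒ convergent index 5
i=0: a=7 ⇒ p=7, q=1
…
i=4: a=1 ⇒ p=169, q=23
i=5: a=2 ⇒ p=485, q=66
(x₁, y₁) = (485, 66);  485² − 54·66² = 1 ✓

485 66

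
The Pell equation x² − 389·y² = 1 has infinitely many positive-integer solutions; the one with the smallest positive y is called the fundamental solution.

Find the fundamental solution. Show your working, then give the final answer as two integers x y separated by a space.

3287049 166660

√389 = [19; 1,2,1,1,1,1,2,1,38, …], period ℓ=9 (odd) → k=17
a_0=19:  p_0=19·1+0=19,  q_0=19·0+1=1
a_1=1:  p_1=1·19+1=20,  q_1=1·1+0=1
…
a_5=1:  p_5=1·138+79=217,  q_5=1·7+4=11
a_6=1:  p_6=1·217+138=355,  q_6=1·11+7=18
…
a_8=1:  p_8=1·927+355=1282,  q_8=1·47+18=65
…
a_11=2:  p_11=2·50925+49643=151493,  q_11=2·2582+2517=7681
…
a_13=1:  p_13=1·202418+151493=353911,  q_13=1·10263+7681=17944
…
a_15=1:  p_15=1·556329+353911=910240,  q_15=1·28207+17944=46151
a_16=2:  p_16=2·910240+556329=2376809,  q_16=2·46151+28207=120509
a_17=1:  p_17=1·2376809+910240=3287049,  q_17=1·120509+46151=166660
fundamental: x₁=3287049, y₁=166660  (since 10804691128401 − 389·27775555600 = 1)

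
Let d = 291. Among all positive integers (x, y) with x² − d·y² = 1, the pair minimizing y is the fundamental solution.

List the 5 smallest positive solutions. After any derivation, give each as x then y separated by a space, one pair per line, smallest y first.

[17; 17,34] for √291; ℓ=2 ⇒ convergent index 1
k=0  a_k=17  p_k/q_k = 17/1
k=1  a_k=17  p_k/q_k = 290/17
(x₁, y₁) = (290, 17);  290² − 291·17² = 1 ✓
n=2: (290,17)∘(290,17) = (290·290+291·17·17, 290·17+17·290) = (168199,9860)
n=3: (168199,9860)∘(290,17) = (290·168199+291·17·9860, 290·9860+17·168199) = (97555130,5718783)
n=4: (97555130,5718783)∘(290,17) = (290·97555130+291·17·5718783, 290·5718783+17·97555130) = (56581807201,3316884280)
n=5: (56581807201,3316884280)∘(290,17) = (290·56581807201+291·17·3316884280, 290·3316884280+17·56581807201) = (32817350621450,1923787163617)

290 17
168199 9860
97555130 5718783
56581807201 3316884280
32817350621450 1923787163617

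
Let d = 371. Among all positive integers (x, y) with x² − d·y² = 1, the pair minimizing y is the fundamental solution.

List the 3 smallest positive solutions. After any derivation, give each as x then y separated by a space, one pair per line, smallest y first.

√371 → a₀=19, period (3,1,4,1,3,38); ℓ=6 even so k=5
i=0: a=19 ⇒ p=19, q=1
i=1: a=3 ⇒ p=58, q=3
i=2: a=1 ⇒ p=77, q=4
…
i=4: a=1 ⇒ p=443, q=23
i=5: a=3 ⇒ p=1695, q=88
(x₁, y₁) = (1695, 88);  1695² − 371·88² = 1 ✓
k=2:  x_2 = 1695·1695+371·88·88 = 5746049,  y_2 = 1695·88+88·1695 = 298320
k=3:  x_3 = 1695·5746049+371·88·298320 = 19479104415,  y_3 = 1695·298320+88·5746049 = 1011304712

1695 88
5746049 298320
19479104415 1011304712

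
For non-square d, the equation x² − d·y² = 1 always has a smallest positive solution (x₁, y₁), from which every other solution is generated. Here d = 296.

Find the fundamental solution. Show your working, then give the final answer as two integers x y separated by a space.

√296 = [17; 4,1,7,1,4,34, …], period ℓ=6 (even) → k=5
step 0: (17, 1)  from 17·(1,0) + (0,1)
…
step 2: (86, 5)  from 1·(69,4) + (17,1)
step 3: (671, 39)  from 7·(86,5) + (69,4)
step 4: (757, 44)  from 1·(671,39) + (86,5)
step 5: (3699, 215)  from 4·(757,44) + (671,39)
fundamental: x₁=3699, y₁=215  (since 13682601 − 296·46225 = 1)

3699 215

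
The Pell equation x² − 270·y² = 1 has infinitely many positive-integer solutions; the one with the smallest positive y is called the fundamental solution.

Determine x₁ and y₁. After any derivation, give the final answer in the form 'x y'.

5291 322

d=270: √d = [16; 2,3,6,3,2,32] (ℓ=6, even), read p_5/q_5
i=0: a=16 ⇒ p=16, q=1
…
i=2: a=3 ⇒ p=115, q=7
i=3: a=6 ⇒ p=723, q=44
i=4: a=3 ⇒ p=2284, q=139
i=5: a=2 ⇒ p=5291, q=322
→ (5291, 322).  Check: 5291²=27994681, 270·322²=27994680, difference 1.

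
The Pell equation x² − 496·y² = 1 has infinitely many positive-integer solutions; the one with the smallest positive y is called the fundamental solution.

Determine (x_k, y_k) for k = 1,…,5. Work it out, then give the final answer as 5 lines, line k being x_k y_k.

4620799 207480
42703566796801 1917446753040
394649197502177907199 17720272078000750440
3647189234337689639247667201 163763630995505661818050080
33705856733676329245494460531519999 1513437644680785412974289982477400

√496 → a₀=22, period (3,1,2,4,1,…,1,3,44); ℓ=16 even so k=15
a_0=22:  p_0=22·1+0=22,  q_0=22·0+1=1
a_1=3:  p_1=3·22+1=67,  q_1=3·1+0=3
a_2=1:  p_2=1·67+22=89,  q_2=1·3+1=4
a_3=2:  p_3=2·89+67=245,  q_3=2·4+3=11
a_4=4:  p_4=4·245+89=1069,  q_4=4·11+4=48
…
a_6=1:  p_6=1·1314+1069=2383,  q_6=1·59+48=107
a_7=2:  p_7=2·2383+1314=6080,  q_7=2·107+59=273
…
a_9=2:  p_9=2·14543+6080=35166,  q_9=2·653+273=1579
a_10=1:  p_10=1·35166+14543=49709,  q_10=1·1579+653=2232
…
a_12=4:  p_12=4·84875+49709=389209,  q_12=4·3811+2232=17476
a_13=2:  p_13=2·389209+84875=863293,  q_13=2·17476+3811=38763
a_14=1:  p_14=1·863293+389209=1252502,  q_14=1·38763+17476=56239
a_15=3:  p_15=3·1252502+863293=4620799,  q_15=3·56239+38763=207480
(x₁, y₁) = (4620799, 207480);  4620799² − 496·207480² = 1 ✓
(4620799+207480√496)^2 = 42703566796801 + 1917446753040√496
(4620799+207480√496)^3 = 394649197502177907199 + 17720272078000750440√496
(4620799+207480√496)^4 = 3647189234337689639247667201 + 163763630995505661818050080√496
(4620799+207480√496)^5 = 33705856733676329245494460531519999 + 1513437644680785412974289982477400√496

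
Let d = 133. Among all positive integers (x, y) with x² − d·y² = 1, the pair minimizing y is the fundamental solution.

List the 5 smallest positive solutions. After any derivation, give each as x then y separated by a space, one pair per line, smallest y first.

2588599 224460
13401689565601 1162073863080
69383200415647777399 6016286479789825380
359210566425477440164982401 31147506330593762303822160
1859704226076779569066850908714999 161256807479731348725343689282300

√133 → a₀=11, period (1,1,7,5,1,…,1,1,22); ℓ=16 even so k=15
step 0: (11, 1)  from 11·(1,0) + (0,1)
…
step 2: (23, 2)  from 1·(12,1) + (11,1)
…
step 7: (3010, 261)  from 1·(1949,169) + (1061,92)
…
step 10: (18948, 1643)  from 1·(10979,952) + (7969,691)
…
step 14: (1378591, 119539)  from 1·(1210008,104921) + (168583,14618)
step 15: (2588599, 224460)  from 1·(1378591,119539) + (1210008,104921)
→ (2588599, 224460).  Check: 2588599²=6700844782801, 133·224460²=6700844782800, difference 1.
(2588599+224460√133)^2 = 13401689565601 + 1162073863080√133
(2588599+224460√133)^3 = 69383200415647777399 + 6016286479789825380√133
(2588599+224460√133)^4 = 359210566425477440164982401 + 31147506330593762303822160√133
(2588599+224460√133)^5 = 1859704226076779569066850908714999 + 161256807479731348725343689282300√133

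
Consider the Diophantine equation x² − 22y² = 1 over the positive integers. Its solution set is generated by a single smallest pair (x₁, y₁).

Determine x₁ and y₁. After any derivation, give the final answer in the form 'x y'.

197 42

√22 → a₀=4, period (1,2,4,2,1,8); ℓ=6 even so k=5
a_0=4:  p_0=4·1+0=4,  q_0=4·0+1=1
a_1=1:  p_1=1·4+1=5,  q_1=1·1+0=1
a_2=2:  p_2=2·5+4=14,  q_2=2·1+1=3
…
a_4=2:  p_4=2·61+14=136,  q_4=2·13+3=29
a_5=1:  p_5=1·136+61=197,  q_5=1·29+13=42
fundamental: x₁=197, y₁=42  (since 38809 − 22·1764 = 1)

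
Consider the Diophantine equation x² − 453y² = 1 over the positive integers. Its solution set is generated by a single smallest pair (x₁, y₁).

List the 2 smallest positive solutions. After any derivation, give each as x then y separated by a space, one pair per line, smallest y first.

1653751 77700
5469784740001 256992905400

√453 = [21; 3,1,1,10,14,10,1,1,3,42, …], period ℓ=10 (even) → k=9
a_0=21:  p_0=21·1+0=21,  q_0=21·0+1=1
…
a_3=1:  p_3=1·85+64=149,  q_3=1·4+3=7
a_4=10:  p_4=10·149+85=1575,  q_4=10·7+4=74
a_5=14:  p_5=14·1575+149=22199,  q_5=14·74+7=1043
a_6=10:  p_6=10·22199+1575=223565,  q_6=10·1043+74=10504
a_7=1:  p_7=1·223565+22199=245764,  q_7=1·10504+1043=11547
a_8=1:  p_8=1·245764+223565=469329,  q_8=1·11547+10504=22051
a_9=3:  p_9=3·469329+245764=1653751,  q_9=3·22051+11547=77700
(x₁, y₁) = (1653751, 77700);  1653751² − 453·77700² = 1 ✓
(1653751+77700√453)^2 = 5469784740001 + 256992905400√453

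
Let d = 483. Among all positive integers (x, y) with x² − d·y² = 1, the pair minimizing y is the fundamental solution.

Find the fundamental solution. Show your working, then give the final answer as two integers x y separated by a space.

22 1

[21; 1,42] for √483; ℓ=2 ⇒ convergent index 1
step 0: (21, 1)  from 21·(1,0) + (0,1)
step 1: (22, 1)  from 1·(21,1) + (1,0)
(x₁, y₁) = (22, 1);  22² − 483·1² = 1 ✓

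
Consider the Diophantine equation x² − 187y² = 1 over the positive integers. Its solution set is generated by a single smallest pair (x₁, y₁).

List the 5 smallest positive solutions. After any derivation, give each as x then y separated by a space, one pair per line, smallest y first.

1682 123
5658247 413772
19034341226 1391928885
64031518226017 4682448355368
215402008277979962 15751754875529067

√187 = [13; 1,2,13,2,1,26, …], period ℓ=6 (even) → k=5
i=0: a=13 ⇒ p=13, q=1
…
i=2: a=2 ⇒ p=41, q=3
i=3: a=13 ⇒ p=547, q=40
i=4: a=2 ⇒ p=1135, q=83
i=5: a=1 ⇒ p=1682, q=123
fundamental: x₁=1682, y₁=123  (since 2829124 − 187·15129 = 1)
(x_2, y_2) = (1682·1682 + 187·123·123, 1682·123 + 123·1682) = (5658247, 413772)
(x_3, y_3) = (1682·5658247 + 187·123·413772, 1682·413772 + 123·5658247) = (19034341226, 1391928885)
(x_4, y_4) = (1682·19034341226 + 187·123·1391928885, 1682·1391928885 + 123·19034341226) = (64031518226017, 4682448355368)
(x_5, y_5) = (1682·64031518226017 + 187·123·4682448355368, 1682·4682448355368 + 123·64031518226017) = (215402008277979962, 15751754875529067)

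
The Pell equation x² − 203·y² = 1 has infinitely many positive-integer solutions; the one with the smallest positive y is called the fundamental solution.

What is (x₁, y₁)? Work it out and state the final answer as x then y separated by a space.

√203 = [14; 4,28, …], period ℓ=2 (even) → k=1
i=0: a=14 ⇒ p=14, q=1
i=1: a=4 ⇒ p=57, q=4
→ (57, 4).  Check: 57²=3249, 203·4²=3248, difference 1.

57 4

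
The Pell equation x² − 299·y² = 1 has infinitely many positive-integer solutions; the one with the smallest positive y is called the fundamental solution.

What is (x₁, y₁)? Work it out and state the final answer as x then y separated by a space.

415 24

√299 = [17; 3,2,3,34, …], period ℓ=4 (even) → k=3
step 0: (17, 1)  from 17·(1,0) + (0,1)
step 1: (52, 3)  from 3·(17,1) + (1,0)
step 2: (121, 7)  from 2·(52,3) + (17,1)
step 3: (415, 24)  from 3·(121,7) + (52,3)
→ (415, 24).  Check: 415²=172225, 299·24²=172224, difference 1.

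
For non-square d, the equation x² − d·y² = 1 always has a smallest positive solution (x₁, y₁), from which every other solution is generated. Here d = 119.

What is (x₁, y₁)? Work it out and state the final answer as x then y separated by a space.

120 11

√119 → a₀=10, period (1,9,1,20); ℓ=4 even so k=3
i=0: a=10 ⇒ p=10, q=1
…
i=2: a=9 ⇒ p=109, q=10
i=3: a=1 ⇒ p=120, q=11
→ (120, 11).  Check: 120²=14400, 119·11²=14399, difference 1.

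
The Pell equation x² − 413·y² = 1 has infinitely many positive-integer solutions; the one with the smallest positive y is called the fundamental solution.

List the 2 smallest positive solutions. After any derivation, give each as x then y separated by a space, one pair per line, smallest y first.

√413 = [20; 3,9,1,4,1,9,3,40, …], period ℓ=8 (even) → k=7
k=0  a_k=20  p_k/q_k = 20/1
…
k=4  a_k=4  p_k/q_k = 3089/152
k=5  a_k=1  p_k/q_k = 3719/183
k=6  a_k=9  p_k/q_k = 36560/1799
k=7  a_k=3  p_k/q_k = 113399/5580
→ (113399, 5580).  Check: 113399²=12859333201, 413·5580²=12859333200, difference 1.
(113399+5580√413)^2 = 25718666401 + 1265532840√413

113399 5580
25718666401 1265532840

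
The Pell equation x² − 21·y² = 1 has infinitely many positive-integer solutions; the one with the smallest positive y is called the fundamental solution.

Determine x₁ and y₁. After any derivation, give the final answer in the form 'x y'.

√21 = [4; 1,1,2,1,1,8, …], period ℓ=6 (even) → k=5
step 0: (4, 1)  from 4·(1,0) + (0,1)
step 1: (5, 1)  from 1·(4,1) + (1,0)
…
step 3: (23, 5)  from 2·(9,2) + (5,1)
step 4: (32, 7)  from 1·(23,5) + (9,2)
step 5: (55, 12)  from 1·(32,7) + (23,5)
(x₁, y₁) = (55, 12);  55² − 21·12² = 1 ✓

55 12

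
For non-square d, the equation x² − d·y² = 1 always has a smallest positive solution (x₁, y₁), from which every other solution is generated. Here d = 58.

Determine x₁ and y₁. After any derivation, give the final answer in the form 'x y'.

19603 2574

√58 → a₀=7, period (1,1,1,1,1,1,14); ℓ=7 odd so k=13
i=0: a=7 ⇒ p=7, q=1
…
i=2: a=1 ⇒ p=15, q=2
…
i=4: a=1 ⇒ p=38, q=5
…
i=6: a=1 ⇒ p=99, q=13
i=7: a=14 ⇒ p=1447, q=190
i=8: a=1 ⇒ p=1546, q=203
i=9: a=1 ⇒ p=2993, q=393
i=10: a=1 ⇒ p=4539, q=596
i=11: a=1 ⇒ p=7532, q=989
i=12: a=1 ⇒ p=12071, q=1585
i=13: a=1 ⇒ p=19603, q=2574
→ (19603, 2574).  Check: 19603²=384277609, 58·2574²=384277608, difference 1.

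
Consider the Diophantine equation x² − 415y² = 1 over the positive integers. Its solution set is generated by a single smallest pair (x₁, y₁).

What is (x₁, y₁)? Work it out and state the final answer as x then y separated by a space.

√415 → a₀=20, period (2,1,2,4,6,…,1,2,40); ℓ=16 even so k=15
step 0: (20, 1)  from 20·(1,0) + (0,1)
step 1: (41, 2)  from 2·(20,1) + (1,0)
step 2: (61, 3)  from 1·(41,2) + (20,1)
step 3: (163, 8)  from 2·(61,3) + (41,2)
step 4: (713, 35)  from 4·(163,8) + (61,3)
step 5: (4441, 218)  from 6·(713,35) + (163,8)
step 6: (5154, 253)  from 1·(4441,218) + (713,35)
step 7: (9595, 471)  from 1·(5154,253) + (4441,218)
step 8: (33939, 1666)  from 3·(9595,471) + (5154,253)
step 9: (43534, 2137)  from 1·(33939,1666) + (9595,471)
step 10: (77473, 3803)  from 1·(43534,2137) + (33939,1666)
step 11: (508372, 24955)  from 6·(77473,3803) + (43534,2137)
step 12: (2110961, 103623)  from 4·(508372,24955) + (77473,3803)
…
step 14: (6841255, 335824)  from 1·(4730294,232201) + (2110961,103623)
step 15: (18412804, 903849)  from 2·(6841255,335824) + (4730294,232201)
(x₁, y₁) = (18412804, 903849);  18412804² − 415·903849² = 1 ✓

18412804 903849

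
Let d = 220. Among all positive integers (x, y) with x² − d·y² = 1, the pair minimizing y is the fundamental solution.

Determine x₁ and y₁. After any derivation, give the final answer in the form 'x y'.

89 6

d=220: √d = [14; 1,4,1,28] (ℓ=4, even), read p_3/q_3
step 0: (14, 1)  from 14·(1,0) + (0,1)
step 1: (15, 1)  from 1·(14,1) + (1,0)
step 2: (74, 5)  from 4·(15,1) + (14,1)
step 3: (89, 6)  from 1·(74,5) + (15,1)
(x₁, y₁) = (89, 6);  89² − 220·6² = 1 ✓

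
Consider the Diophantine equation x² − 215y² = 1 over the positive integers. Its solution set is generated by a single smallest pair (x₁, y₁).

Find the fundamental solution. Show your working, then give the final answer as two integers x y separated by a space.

44 3

[14; 1,1,1,28] for √215; ℓ=4 ⇒ convergent index 3
i=0: a=14 ⇒ p=14, q=1
…
i=2: a=1 ⇒ p=29, q=2
i=3: a=1 ⇒ p=44, q=3
(x₁, y₁) = (44, 3);  44² − 215·3² = 1 ✓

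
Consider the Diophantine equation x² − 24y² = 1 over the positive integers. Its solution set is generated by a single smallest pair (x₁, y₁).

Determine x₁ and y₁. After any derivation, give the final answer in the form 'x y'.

5 1

√24 → a₀=4, period (1,8); ℓ=2 even so k=1
step 0: (4, 1)  from 4·(1,0) + (0,1)
step 1: (5, 1)  from 1·(4,1) + (1,0)
→ (5, 1).  Check: 5²=25, 24·1²=24, difference 1.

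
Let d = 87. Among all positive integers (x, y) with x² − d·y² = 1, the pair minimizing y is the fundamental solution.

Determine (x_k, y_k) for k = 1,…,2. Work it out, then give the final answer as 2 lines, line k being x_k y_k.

28 3
1567 168

d=87: √d = [9; 3,18] (ℓ=2, even), read p_1/q_1
step 0: (9, 1)  from 9·(1,0) + (0,1)
step 1: (28, 3)  from 3·(9,1) + (1,0)
(x₁, y₁) = (28, 3);  28² − 87·3² = 1 ✓
(28+3√87)^2 = 1567 + 168√87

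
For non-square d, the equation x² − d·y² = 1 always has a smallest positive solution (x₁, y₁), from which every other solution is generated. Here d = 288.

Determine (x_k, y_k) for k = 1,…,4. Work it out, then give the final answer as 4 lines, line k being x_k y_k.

17 1
577 34
19601 1155
665857 39236

d=288: √d = [16; 1,32] (ℓ=2, even), read p_1/q_1
step 0: (16, 1)  from 16·(1,0) + (0,1)
step 1: (17, 1)  from 1·(16,1) + (1,0)
fundamental: x₁=17, y₁=1  (since 289 − 288·1 = 1)
(x_2, y_2) = (17·17 + 288·1·1, 17·1 + 1·17) = (577, 34)
(x_3, y_3) = (17·577 + 288·1·34, 17·34 + 1·577) = (19601, 1155)
(x_4, y_4) = (17·19601 + 288·1·1155, 17·1155 + 1·19601) = (665857, 39236)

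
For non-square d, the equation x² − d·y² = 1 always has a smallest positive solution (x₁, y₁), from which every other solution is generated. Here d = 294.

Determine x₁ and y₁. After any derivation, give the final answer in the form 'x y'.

√294 → a₀=17, period (6,1,4,1,6,34); ℓ=6 even so k=5
a_0=17:  p_0=17·1+0=17,  q_0=17·0+1=1
a_1=6:  p_1=6·17+1=103,  q_1=6·1+0=6
a_2=1:  p_2=1·103+17=120,  q_2=1·6+1=7
a_3=4:  p_3=4·120+103=583,  q_3=4·7+6=34
a_4=1:  p_4=1·583+120=703,  q_4=1·34+7=41
a_5=6:  p_5=6·703+583=4801,  q_5=6·41+34=280
fundamental: x₁=4801, y₁=280  (since 23049601 − 294·78400 = 1)

4801 280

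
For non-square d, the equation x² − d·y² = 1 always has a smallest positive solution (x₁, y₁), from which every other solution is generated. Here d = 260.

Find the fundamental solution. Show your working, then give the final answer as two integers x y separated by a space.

√260 = [16; 8,32, …], period ℓ=2 (even) → k=1
i=0: a=16 ⇒ p=16, q=1
i=1: a=8 ⇒ p=129, q=8
fundamental: x₁=129, y₁=8  (since 16641 − 260·64 = 1)

129 8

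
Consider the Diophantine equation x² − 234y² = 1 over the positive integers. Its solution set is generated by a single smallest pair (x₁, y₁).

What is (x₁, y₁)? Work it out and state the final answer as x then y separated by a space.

5201 340

√234 = [15; 3,2,1,2,1,2,3,30, …], period ℓ=8 (even) → k=7
a_0=15:  p_0=15·1+0=15,  q_0=15·0+1=1
…
a_3=1:  p_3=1·107+46=153,  q_3=1·7+3=10
…
a_6=2:  p_6=2·566+413=1545,  q_6=2·37+27=101
a_7=3:  p_7=3·1545+566=5201,  q_7=3·101+37=340
(x₁, y₁) = (5201, 340);  5201² − 234·340² = 1 ✓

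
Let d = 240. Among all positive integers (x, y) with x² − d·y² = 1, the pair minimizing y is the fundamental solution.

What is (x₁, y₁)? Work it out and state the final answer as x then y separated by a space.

√240 = [15; 2,30, …], period ℓ=2 (even) → k=1
a_0=15:  p_0=15·1+0=15,  q_0=15·0+1=1
a_1=2:  p_1=2·15+1=31,  q_1=2·1+0=2
fundamental: x₁=31, y₁=2  (since 961 − 240·4 = 1)

31 2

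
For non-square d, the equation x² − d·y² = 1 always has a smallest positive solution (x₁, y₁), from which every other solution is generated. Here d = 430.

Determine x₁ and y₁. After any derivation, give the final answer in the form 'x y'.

2862251 138030

√430 = [20; 1,2,1,3,1,…,2,1,40, …], period ℓ=14 (even) → k=13
k=0  a_k=20  p_k/q_k = 20/1
k=1  a_k=1  p_k/q_k = 21/1
k=2  a_k=2  p_k/q_k = 62/3
k=3  a_k=1  p_k/q_k = 83/4
…
k=5  a_k=1  p_k/q_k = 394/19
k=6  a_k=6  p_k/q_k = 2675/129
…
k=9  a_k=1  p_k/q_k = 155233/7486
k=10  a_k=3  p_k/q_k = 599138/28893
k=11  a_k=1  p_k/q_k = 754371/36379
k=12  a_k=2  p_k/q_k = 2107880/101651
k=13  a_k=1  p_k/q_k = 2862251/138030
fundamental: x₁=2862251, y₁=138030  (since 8192480787001 − 430·19052280900 = 1)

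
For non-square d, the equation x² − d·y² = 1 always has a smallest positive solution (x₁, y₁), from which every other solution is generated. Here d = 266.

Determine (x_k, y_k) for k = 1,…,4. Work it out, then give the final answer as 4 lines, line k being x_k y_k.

685 42
938449 57540
1285674445 78829758
1761373051201 107996710920

[16; 3,4,3,32] for √266; ℓ=4 ⇒ convergent index 3
step 0: (16, 1)  from 16·(1,0) + (0,1)
…
step 2: (212, 13)  from 4·(49,3) + (16,1)
step 3: (685, 42)  from 3·(212,13) + (49,3)
fundamental: x₁=685, y₁=42  (since 469225 − 266·1764 = 1)
(x_2, y_2) = (685·685 + 266·42·42, 685·42 + 42·685) = (938449, 57540)
(x_3, y_3) = (685·938449 + 266·42·57540, 685·57540 + 42·938449) = (1285674445, 78829758)
(x_4, y_4) = (685·1285674445 + 266·42·78829758, 685·78829758 + 42·1285674445) = (1761373051201, 107996710920)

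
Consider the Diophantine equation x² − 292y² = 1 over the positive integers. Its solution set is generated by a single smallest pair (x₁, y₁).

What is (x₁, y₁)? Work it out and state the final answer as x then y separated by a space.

d=292: √d = [17; 11,2,1,3,8,3,1,2,11,34] (ℓ=10, even), read p_9/q_9
step 0: (17, 1)  from 17·(1,0) + (0,1)
…
step 2: (393, 23)  from 2·(188,11) + (17,1)
…
step 6: (55143, 3227)  from 3·(17669,1034) + (2136,125)
step 7: (72812, 4261)  from 1·(55143,3227) + (17669,1034)
step 8: (200767, 11749)  from 2·(72812,4261) + (55143,3227)
step 9: (2281249, 133500)  from 11·(200767,11749) + (72812,4261)
fundamental: x₁=2281249, y₁=133500  (since 5204097000001 − 292·17822250000 = 1)

2281249 133500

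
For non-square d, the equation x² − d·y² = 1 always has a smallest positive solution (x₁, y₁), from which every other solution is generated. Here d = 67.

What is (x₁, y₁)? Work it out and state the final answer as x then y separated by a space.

[8; 5,2,1,1,7,1,1,2,5,16] for √67; ℓ=10 ⇒ convergent index 9
a_0=8:  p_0=8·1+0=8,  q_0=8·0+1=1
a_1=5:  p_1=5·8+1=41,  q_1=5·1+0=5
a_2=2:  p_2=2·41+8=90,  q_2=2·5+1=11
a_3=1:  p_3=1·90+41=131,  q_3=1·11+5=16
…
a_8=2:  p_8=2·3577+1899=9053,  q_8=2·437+232=1106
a_9=5:  p_9=5·9053+3577=48842,  q_9=5·1106+437=5967
fundamental: x₁=48842, y₁=5967  (since 2385540964 − 67·35605089 = 1)

48842 5967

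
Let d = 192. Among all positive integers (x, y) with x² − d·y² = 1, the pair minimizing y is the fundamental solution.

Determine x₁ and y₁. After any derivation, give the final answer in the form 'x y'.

d=192: √d = [13; 1,5,1,26] (ℓ=4, even), read p_3/q_3
step 0: (13, 1)  from 13·(1,0) + (0,1)
step 1: (14, 1)  from 1·(13,1) + (1,0)
step 2: (83, 6)  from 5·(14,1) + (13,1)
step 3: (97, 7)  from 1·(83,6) + (14,1)
→ (97, 7).  Check: 97²=9409, 192·7²=9408, difference 1.

97 7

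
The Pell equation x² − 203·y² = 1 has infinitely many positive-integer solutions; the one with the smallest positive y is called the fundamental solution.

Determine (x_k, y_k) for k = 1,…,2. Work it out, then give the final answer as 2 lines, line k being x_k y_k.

57 4
6497 456

[14; 4,28] for √203; ℓ=2 ⇒ convergent index 1
step 0: (14, 1)  from 14·(1,0) + (0,1)
step 1: (57, 4)  from 4·(14,1) + (1,0)
→ (57, 4).  Check: 57²=3249, 203·4²=3248, difference 1.
n=2: (57,4)∘(57,4) = (57·57+203·4·4, 57·4+4·57) = (6497,456)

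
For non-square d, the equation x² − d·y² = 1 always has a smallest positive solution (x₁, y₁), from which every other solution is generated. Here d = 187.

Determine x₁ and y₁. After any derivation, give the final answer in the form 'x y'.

[13; 1,2,13,2,1,26] for √187; ℓ=6 ⇒ convergent index 5
k=0  a_k=13  p_k/q_k = 13/1
k=1  a_k=1  p_k/q_k = 14/1
k=2  a_k=2  p_k/q_k = 41/3
k=3  a_k=13  p_k/q_k = 547/40
k=4  a_k=2  p_k/q_k = 1135/83
k=5  a_k=1  p_k/q_k = 1682/123
(x₁, y₁) = (1682, 123);  1682² − 187·123² = 1 ✓

1682 123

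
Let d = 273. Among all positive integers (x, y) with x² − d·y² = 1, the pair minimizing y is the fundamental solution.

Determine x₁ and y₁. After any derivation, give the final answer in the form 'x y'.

727 44

√273 = [16; 1,1,10,1,1,32, …], period ℓ=6 (even) → k=5
a_0=16:  p_0=16·1+0=16,  q_0=16·0+1=1
…
a_2=1:  p_2=1·17+16=33,  q_2=1·1+1=2
a_3=10:  p_3=10·33+17=347,  q_3=10·2+1=21
a_4=1:  p_4=1·347+33=380,  q_4=1·21+2=23
a_5=1:  p_5=1·380+347=727,  q_5=1·23+21=44
fundamental: x₁=727, y₁=44  (since 528529 − 273·1936 = 1)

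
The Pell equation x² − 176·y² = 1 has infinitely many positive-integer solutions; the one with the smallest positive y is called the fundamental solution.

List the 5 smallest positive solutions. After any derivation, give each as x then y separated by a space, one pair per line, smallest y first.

[13; 3,1,3,26] for √176; ℓ=4 ⇒ convergent index 3
k=0  a_k=13  p_k/q_k = 13/1
…
k=2  a_k=1  p_k/q_k = 53/4
k=3  a_k=3  p_k/q_k = 199/15
(x₁, y₁) = (199, 15);  199² − 176·15² = 1 ✓
(199+15√176)^2 = 79201 + 5970√176
(199+15√176)^3 = 31521799 + 2376045√176
(199+15√176)^4 = 12545596801 + 945659940√176
(199+15√176)^5 = 4993116004999 + 376370280075√176

199 15
79201 5970
31521799 2376045
12545596801 945659940
4993116004999 376370280075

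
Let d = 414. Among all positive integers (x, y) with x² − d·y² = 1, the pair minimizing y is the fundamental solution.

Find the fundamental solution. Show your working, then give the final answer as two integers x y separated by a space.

24335 1196

[20; 2,1,7,2,7,1,2,40] for √414; ℓ=8 ⇒ convergent index 7
a_0=20:  p_0=20·1+0=20,  q_0=20·0+1=1
a_1=2:  p_1=2·20+1=41,  q_1=2·1+0=2
…
a_3=7:  p_3=7·61+41=468,  q_3=7·3+2=23
a_4=2:  p_4=2·468+61=997,  q_4=2·23+3=49
a_5=7:  p_5=7·997+468=7447,  q_5=7·49+23=366
a_6=1:  p_6=1·7447+997=8444,  q_6=1·366+49=415
a_7=2:  p_7=2·8444+7447=24335,  q_7=2·415+366=1196
fundamental: x₁=24335, y₁=1196  (since 592192225 − 414·1430416 = 1)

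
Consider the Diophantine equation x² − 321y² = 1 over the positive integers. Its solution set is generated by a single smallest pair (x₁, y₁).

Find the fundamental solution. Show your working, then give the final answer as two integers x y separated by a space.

[17; 1,10,1,34] for √321; ℓ=4 ⇒ convergent index 3
i=0: a=17 ⇒ p=17, q=1
…
i=2: a=10 ⇒ p=197, q=11
i=3: a=1 ⇒ p=215, q=12
fundamental: x₁=215, y₁=12  (since 46225 − 321·144 = 1)

215 12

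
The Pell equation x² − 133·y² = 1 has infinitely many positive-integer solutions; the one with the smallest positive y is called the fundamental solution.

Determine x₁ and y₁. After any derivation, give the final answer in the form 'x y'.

√133 = [11; 1,1,7,5,1,…,1,1,22, …], period ℓ=16 (even) → k=15
a_0=11:  p_0=11·1+0=11,  q_0=11·0+1=1
a_1=1:  p_1=1·11+1=12,  q_1=1·1+0=1
…
a_3=7:  p_3=7·23+12=173,  q_3=7·2+1=15
…
a_5=1:  p_5=1·888+173=1061,  q_5=1·77+15=92
…
a_7=1:  p_7=1·1949+1061=3010,  q_7=1·169+92=261
a_8=2:  p_8=2·3010+1949=7969,  q_8=2·261+169=691
a_9=1:  p_9=1·7969+3010=10979,  q_9=1·691+261=952
…
a_12=5:  p_12=5·29927+18948=168583,  q_12=5·2595+1643=14618
a_13=7:  p_13=7·168583+29927=1210008,  q_13=7·14618+2595=104921
a_14=1:  p_14=1·1210008+168583=1378591,  q_14=1·104921+14618=119539
a_15=1:  p_15=1·1378591+1210008=2588599,  q_15=1·119539+104921=224460
(x₁, y₁) = (2588599, 224460);  2588599² − 133·224460² = 1 ✓

2588599 224460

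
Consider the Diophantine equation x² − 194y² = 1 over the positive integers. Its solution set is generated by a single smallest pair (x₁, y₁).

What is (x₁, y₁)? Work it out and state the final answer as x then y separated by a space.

195 14

√194 = [13; 1,12,1,26, …], period ℓ=4 (even) → k=3
a_0=13:  p_0=13·1+0=13,  q_0=13·0+1=1
…
a_2=12:  p_2=12·14+13=181,  q_2=12·1+1=13
a_3=1:  p_3=1·181+14=195,  q_3=1·13+1=14
→ (195, 14).  Check: 195²=38025, 194·14²=38024, difference 1.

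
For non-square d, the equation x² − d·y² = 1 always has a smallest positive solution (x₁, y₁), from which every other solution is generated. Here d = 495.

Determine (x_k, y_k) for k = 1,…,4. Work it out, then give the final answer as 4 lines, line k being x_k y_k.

89 4
15841 712
2819609 126732
501874561 22557584

√495 → a₀=22, period (4,44); ℓ=2 even so k=1
a_0=22:  p_0=22·1+0=22,  q_0=22·0+1=1
a_1=4:  p_1=4·22+1=89,  q_1=4·1+0=4
(x₁, y₁) = (89, 4);  89² − 495·4² = 1 ✓
(89+4√495)^2 = 15841 + 712√495
(89+4√495)^3 = 2819609 + 126732√495
(89+4√495)^4 = 501874561 + 22557584√495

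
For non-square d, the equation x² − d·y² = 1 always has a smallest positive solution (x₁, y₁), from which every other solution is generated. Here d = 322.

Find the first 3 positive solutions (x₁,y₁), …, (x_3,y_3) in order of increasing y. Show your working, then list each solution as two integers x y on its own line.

323 18
208657 11628
134792099 7511670

d=322: √d = [17; 1,16,1,34] (ℓ=4, even), read p_3/q_3
k=0  a_k=17  p_k/q_k = 17/1
k=1  a_k=1  p_k/q_k = 18/1
k=2  a_k=16  p_k/q_k = 305/17
k=3  a_k=1  p_k/q_k = 323/18
→ (323, 18).  Check: 323²=104329, 322·18²=104328, difference 1.
k=2:  x_2 = 323·323+322·18·18 = 208657,  y_2 = 323·18+18·323 = 11628
k=3:  x_3 = 323·208657+322·18·11628 = 134792099,  y_3 = 323·11628+18·208657 = 7511670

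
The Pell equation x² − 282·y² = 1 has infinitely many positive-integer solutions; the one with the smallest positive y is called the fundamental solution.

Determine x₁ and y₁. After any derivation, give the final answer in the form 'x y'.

d=282: √d = [16; 1,3,1,4,1,3,1,32] (ℓ=8, even), read p_7/q_7
step 0: (16, 1)  from 16·(1,0) + (0,1)
…
step 3: (84, 5)  from 1·(67,4) + (17,1)
…
step 6: (1864, 111)  from 3·(487,29) + (403,24)
step 7: (2351, 140)  from 1·(1864,111) + (487,29)
fundamental: x₁=2351, y₁=140  (since 5527201 − 282·19600 = 1)

2351 140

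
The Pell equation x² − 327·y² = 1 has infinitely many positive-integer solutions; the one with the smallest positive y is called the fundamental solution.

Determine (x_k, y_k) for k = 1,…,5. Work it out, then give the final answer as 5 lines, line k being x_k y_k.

217 12
94177 5208
40872601 2260260
17738614657 980947632
7698517888537 425729012028

d=327: √d = [18; 12,36] (ℓ=2, even), read p_1/q_1
i=0: a=18 ⇒ p=18, q=1
i=1: a=12 ⇒ p=217, q=12
→ (217, 12).  Check: 217²=47089, 327·12²=47088, difference 1.
(x_2, y_2) = (217·217 + 327·12·12, 217·12 + 12·217) = (94177, 5208)
(x_3, y_3) = (217·94177 + 327·12·5208, 217·5208 + 12·94177) = (40872601, 2260260)
(x_4, y_4) = (217·40872601 + 327·12·2260260, 217·2260260 + 12·40872601) = (17738614657, 980947632)
(x_5, y_5) = (217·17738614657 + 327·12·980947632, 217·980947632 + 12·17738614657) = (7698517888537, 425729012028)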